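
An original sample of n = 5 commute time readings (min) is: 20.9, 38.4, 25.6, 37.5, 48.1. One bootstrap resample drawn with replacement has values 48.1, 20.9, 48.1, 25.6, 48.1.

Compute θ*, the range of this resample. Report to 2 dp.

θ* = 27.20

Range = 48.1 − 20.9 = 27.20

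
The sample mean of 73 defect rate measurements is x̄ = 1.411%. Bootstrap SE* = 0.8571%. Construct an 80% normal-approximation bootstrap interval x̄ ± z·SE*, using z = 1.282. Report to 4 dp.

(0.3122, 2.5098)

Margin = 1.282 × 0.8571 = 1.09880
Interval: 1.411 ± 1.09880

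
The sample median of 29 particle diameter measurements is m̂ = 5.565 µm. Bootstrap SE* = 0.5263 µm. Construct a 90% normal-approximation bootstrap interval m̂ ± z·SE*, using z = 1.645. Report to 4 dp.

(4.6992, 6.4308)

Margin = 1.645 × 0.5263 = 0.86576
Interval: 5.565 ± 0.86576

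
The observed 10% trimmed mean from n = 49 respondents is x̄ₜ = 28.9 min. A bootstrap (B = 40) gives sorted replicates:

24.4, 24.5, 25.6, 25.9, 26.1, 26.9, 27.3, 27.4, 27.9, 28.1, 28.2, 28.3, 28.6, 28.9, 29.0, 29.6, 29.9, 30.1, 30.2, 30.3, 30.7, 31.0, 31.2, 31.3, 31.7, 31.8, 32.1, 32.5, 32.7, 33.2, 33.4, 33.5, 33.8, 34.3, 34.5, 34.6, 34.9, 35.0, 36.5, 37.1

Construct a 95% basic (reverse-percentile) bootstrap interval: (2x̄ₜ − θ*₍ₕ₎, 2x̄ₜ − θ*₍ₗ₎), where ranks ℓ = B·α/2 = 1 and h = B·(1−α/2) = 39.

(21.3, 33.4)

Percentile endpoints at ranks 1 and 39: θ*₍1₎ = 24.4, θ*₍39₎ = 36.5.
Basic interval reflects these around x̄ₜ:
  lower = 2 × 28.9 − 36.5 = 21.3
  upper = 2 × 28.9 − 24.4 = 33.4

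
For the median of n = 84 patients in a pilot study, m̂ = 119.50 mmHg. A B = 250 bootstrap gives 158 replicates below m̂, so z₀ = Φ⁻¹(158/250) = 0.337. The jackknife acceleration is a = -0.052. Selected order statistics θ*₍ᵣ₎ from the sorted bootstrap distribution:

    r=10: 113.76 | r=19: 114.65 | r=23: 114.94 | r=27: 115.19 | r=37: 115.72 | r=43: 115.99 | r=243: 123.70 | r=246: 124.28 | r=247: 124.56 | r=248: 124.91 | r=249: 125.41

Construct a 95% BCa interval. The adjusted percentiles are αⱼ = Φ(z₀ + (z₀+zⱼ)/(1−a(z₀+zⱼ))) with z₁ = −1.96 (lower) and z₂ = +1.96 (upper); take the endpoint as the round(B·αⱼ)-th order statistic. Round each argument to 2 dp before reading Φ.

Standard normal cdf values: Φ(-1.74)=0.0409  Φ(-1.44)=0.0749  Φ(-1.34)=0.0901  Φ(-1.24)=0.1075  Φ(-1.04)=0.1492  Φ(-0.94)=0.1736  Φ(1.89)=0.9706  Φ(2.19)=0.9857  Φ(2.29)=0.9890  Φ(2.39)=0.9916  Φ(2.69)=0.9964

Lower: z₀ + z₁ = 0.337 + (-1.960) = -1.623; 1 − a(z₀+z₁) = 1 − (-0.052)(-1.623) = 0.9156; argument = 0.337 + (-1.623)/0.9156 = -1.4356 → -1.44.
α₁ = Φ(-1.44) = 0.0749; rank = round(250 × 0.0749) = 19; θ*₍19₎ = 114.65.
Upper: z₀ + z₂ = 2.297; 1 − a(z₀+z₂) = 1.1194; argument = 2.3889 → 2.39; α₂ = 0.9916; rank = 248; θ*₍248₎ = 124.91.

(114.65, 124.91)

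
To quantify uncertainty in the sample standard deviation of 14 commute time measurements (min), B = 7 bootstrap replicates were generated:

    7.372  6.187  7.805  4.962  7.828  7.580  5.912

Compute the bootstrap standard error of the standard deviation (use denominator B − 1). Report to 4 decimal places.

SE* = 1.1214

Bootstrap SE is the standard deviation of the 7 replicate standard deviations.
Mean of replicates: (7.372 + 6.187 + 7.805 + 4.962 + 7.828 + 7.580 + 5.912) / 7 = 47.64600 / 7 = 6.80657
Sum of squared deviations: (+0.56543)² + (−0.61957)² + (+0.99843)² + (−1.84457)² + (+1.02143)² + (+0.77343)² + (−0.89457)² = 7.54465
Variance = 7.54465 / 6 = 1.25744
SE* = √1.25744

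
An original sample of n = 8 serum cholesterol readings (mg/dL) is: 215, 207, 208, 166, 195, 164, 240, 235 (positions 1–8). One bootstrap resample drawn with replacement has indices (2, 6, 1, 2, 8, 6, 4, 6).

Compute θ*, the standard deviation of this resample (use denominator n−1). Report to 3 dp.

Resample values: 207, 164, 215, 207, 235, 164, 166, 164.
Mean = 190.2500; sum of squared deviations = 5831.5000
s² = 5831.5000 / 7 = 833.0714
s = √833.0714 = 28.863

θ* = 28.863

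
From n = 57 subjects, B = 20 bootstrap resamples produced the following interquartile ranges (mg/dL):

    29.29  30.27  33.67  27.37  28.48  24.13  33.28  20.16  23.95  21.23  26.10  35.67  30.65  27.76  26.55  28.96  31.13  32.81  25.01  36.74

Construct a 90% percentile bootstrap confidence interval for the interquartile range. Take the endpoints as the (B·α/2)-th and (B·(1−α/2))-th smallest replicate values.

(20.16, 35.67)

Sorted replicates: 20.16, 21.23, 23.95, 24.13, 25.01, 26.10, 26.55, 27.37, 27.76, 28.48, 28.96, 29.29, 30.27, 30.65, 31.13, 32.81, 33.28, 33.67, 35.67, 36.74
α = 0.10; lower rank = 20 × 0.050 = 1; upper rank = 20 × 0.950 = 19.
The 1st smallest replicate is 20.16; the 19th is 35.67.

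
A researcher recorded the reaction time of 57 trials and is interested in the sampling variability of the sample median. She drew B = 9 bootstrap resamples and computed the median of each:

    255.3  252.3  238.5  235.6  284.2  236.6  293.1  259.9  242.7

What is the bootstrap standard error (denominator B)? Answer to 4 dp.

SE* = 19.6439

Bootstrap SE is the standard deviation of the 9 replicate medians.
Mean of replicates: (255.3 + 252.3 + 238.5 + 235.6 + 284.2 + 236.6 + 293.1 + 259.9 + 242.7) / 9 = 2298.20000 / 9 = 255.35556
Sum of squared deviations: (−0.05556)² + (−3.05556)² + (−16.85556)² + (−19.75556)² + (+28.84444)² + (−18.75556)² + (+37.74444)² + (+4.54444)² + (−12.65556)² = 3472.96222
Variance = 3472.96222 / 9 = 385.88469
SE* = √385.88469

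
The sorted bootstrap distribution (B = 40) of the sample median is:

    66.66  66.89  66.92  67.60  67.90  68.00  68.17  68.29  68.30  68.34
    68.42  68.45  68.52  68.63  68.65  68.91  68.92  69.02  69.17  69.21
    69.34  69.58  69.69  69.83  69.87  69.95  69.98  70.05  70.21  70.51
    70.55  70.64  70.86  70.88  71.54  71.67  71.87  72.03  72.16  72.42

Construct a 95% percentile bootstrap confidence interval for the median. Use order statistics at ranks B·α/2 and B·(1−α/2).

(66.66, 72.16)

α = 0.05; lower rank = 40 × 0.025 = 1; upper rank = 40 × 0.975 = 39.
The 1st smallest replicate is 66.66; the 39th is 72.16.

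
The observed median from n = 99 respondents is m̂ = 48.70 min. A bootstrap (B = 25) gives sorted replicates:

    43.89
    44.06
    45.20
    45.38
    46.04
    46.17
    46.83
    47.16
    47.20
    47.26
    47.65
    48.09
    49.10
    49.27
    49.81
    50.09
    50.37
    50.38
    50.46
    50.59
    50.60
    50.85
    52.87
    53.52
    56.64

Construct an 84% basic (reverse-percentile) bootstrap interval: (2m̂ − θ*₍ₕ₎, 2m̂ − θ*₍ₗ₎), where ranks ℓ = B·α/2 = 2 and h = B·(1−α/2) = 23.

(44.53, 53.34)

Percentile endpoints at ranks 2 and 23: θ*₍2₎ = 44.06, θ*₍23₎ = 52.87.
Basic interval reflects these around m̂:
  lower = 2 × 48.70 − 52.87 = 44.53
  upper = 2 × 48.70 − 44.06 = 53.34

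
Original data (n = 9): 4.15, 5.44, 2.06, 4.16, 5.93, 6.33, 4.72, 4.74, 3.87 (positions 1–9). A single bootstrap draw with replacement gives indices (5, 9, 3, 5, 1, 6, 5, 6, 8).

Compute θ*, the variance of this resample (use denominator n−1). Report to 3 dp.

Resample values: 5.93, 3.87, 2.06, 5.93, 4.15, 6.33, 5.93, 6.33, 4.74.
Mean = 5.0300; sum of squared deviations = 16.8350
s² = 16.8350 / 8 = 2.1044

θ* = 2.104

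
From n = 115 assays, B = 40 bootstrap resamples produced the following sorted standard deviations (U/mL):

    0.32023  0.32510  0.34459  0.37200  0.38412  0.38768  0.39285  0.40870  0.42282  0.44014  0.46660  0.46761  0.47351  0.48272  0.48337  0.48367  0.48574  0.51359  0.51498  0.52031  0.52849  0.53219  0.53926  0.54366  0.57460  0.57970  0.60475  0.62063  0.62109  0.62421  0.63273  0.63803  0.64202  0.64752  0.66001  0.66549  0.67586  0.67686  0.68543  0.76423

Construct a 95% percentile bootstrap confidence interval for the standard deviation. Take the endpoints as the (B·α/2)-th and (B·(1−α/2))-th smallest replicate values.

α = 0.05; lower rank = 40 × 0.025 = 1; upper rank = 40 × 0.975 = 39.
The 1st smallest replicate is 0.32023; the 39th is 0.68543.

(0.32023, 0.68543)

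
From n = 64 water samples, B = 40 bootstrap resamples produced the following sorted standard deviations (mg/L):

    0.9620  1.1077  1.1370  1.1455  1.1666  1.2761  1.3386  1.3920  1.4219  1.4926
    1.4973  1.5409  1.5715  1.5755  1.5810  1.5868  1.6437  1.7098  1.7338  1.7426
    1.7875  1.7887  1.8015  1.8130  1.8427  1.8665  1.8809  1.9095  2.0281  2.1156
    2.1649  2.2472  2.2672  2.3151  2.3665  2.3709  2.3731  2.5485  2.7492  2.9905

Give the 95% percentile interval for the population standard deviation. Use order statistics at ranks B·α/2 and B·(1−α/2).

(0.9620, 2.7492)

α = 0.05; lower rank = 40 × 0.025 = 1; upper rank = 40 × 0.975 = 39.
The 1st smallest replicate is 0.9620; the 39th is 2.7492.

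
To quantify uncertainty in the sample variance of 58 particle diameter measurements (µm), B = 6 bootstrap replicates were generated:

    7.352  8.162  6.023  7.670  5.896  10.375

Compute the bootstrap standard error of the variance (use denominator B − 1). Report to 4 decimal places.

SE* = 1.6414

Bootstrap SE is the standard deviation of the 6 replicate variances.
Mean of replicates: (7.352 + 8.162 + 6.023 + 7.670 + 5.896 + 10.375) / 6 = 45.47800 / 6 = 7.57967
Sum of squared deviations: (−0.22767)² + (+0.58233)² + (−1.55667)² + (+0.09033)² + (−1.68367)² + (+2.79533)² = 13.47094
Variance = 13.47094 / 5 = 2.69419
SE* = √2.69419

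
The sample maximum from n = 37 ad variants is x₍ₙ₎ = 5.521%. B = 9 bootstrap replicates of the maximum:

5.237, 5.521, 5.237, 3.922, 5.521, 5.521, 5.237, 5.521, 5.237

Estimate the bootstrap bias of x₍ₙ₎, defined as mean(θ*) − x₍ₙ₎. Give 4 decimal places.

mean(θ*) = (5.237 + 5.521 + 5.237 + 3.922 + 5.521 + 5.521 + 5.237 + 5.521 + 5.237) / 9 = 5.21711
bias = 5.21711 − 5.521

bias = −0.3039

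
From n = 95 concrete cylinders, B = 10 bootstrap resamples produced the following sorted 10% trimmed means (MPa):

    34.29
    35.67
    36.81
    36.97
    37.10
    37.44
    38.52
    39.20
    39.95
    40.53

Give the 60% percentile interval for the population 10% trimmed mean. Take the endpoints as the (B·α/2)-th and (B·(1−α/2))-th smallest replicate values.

α = 0.40; lower rank = 10 × 0.200 = 2; upper rank = 10 × 0.800 = 8.
The 2nd smallest replicate is 35.67; the 8th is 39.20.

(35.67, 39.20)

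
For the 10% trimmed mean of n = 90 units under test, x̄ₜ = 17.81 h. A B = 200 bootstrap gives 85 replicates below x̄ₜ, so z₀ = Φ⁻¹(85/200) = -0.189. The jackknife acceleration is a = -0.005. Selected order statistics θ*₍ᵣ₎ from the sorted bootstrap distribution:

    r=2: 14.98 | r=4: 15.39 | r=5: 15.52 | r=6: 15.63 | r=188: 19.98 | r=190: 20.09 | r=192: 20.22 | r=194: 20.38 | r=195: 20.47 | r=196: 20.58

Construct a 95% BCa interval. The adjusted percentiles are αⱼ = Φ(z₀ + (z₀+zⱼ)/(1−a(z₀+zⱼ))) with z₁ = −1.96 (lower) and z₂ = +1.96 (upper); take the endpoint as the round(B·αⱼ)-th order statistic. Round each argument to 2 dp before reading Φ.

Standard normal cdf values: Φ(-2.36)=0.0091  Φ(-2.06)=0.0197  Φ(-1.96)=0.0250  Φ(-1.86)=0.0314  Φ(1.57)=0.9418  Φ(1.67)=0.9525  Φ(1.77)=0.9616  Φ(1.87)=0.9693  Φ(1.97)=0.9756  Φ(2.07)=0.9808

Lower: z₀ + z₁ = -0.189 + (-1.960) = -2.149; 1 − a(z₀+z₁) = 1 − (-0.005)(-2.149) = 0.9893; argument = -0.189 + (-2.149)/0.9893 = -2.3613 → -2.36.
α₁ = Φ(-2.36) = 0.0091; rank = round(200 × 0.0091) = 2; θ*₍2₎ = 14.98.
Upper: z₀ + z₂ = 1.771; 1 − a(z₀+z₂) = 1.0089; argument = 1.5665 → 1.57; α₂ = 0.9418; rank = 188; θ*₍188₎ = 19.98.

(14.98, 19.98)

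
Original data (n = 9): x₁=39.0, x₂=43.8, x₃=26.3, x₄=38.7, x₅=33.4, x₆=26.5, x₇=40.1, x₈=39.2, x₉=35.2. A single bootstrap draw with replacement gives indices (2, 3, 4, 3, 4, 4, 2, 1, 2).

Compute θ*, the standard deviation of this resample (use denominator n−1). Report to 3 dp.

θ* = 6.858

Resample values: 43.8, 26.3, 38.7, 26.3, 38.7, 38.7, 43.8, 39.0, 43.8.
Mean = 37.6778; sum of squared deviations = 376.2356
s² = 376.2356 / 8 = 47.0294
s = √47.0294 = 6.858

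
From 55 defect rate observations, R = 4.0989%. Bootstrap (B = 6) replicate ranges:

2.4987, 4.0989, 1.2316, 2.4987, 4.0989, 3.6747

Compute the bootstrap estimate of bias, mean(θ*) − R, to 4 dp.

bias = −1.0820

mean(θ*) = (2.4987 + 4.0989 + 1.2316 + 2.4987 + 4.0989 + 3.6747) / 6 = 3.01692
bias = 3.01692 − 4.0989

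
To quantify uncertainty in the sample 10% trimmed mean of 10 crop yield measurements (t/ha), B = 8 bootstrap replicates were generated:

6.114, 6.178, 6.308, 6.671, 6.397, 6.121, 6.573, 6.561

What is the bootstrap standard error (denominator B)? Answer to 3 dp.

SE* = 0.205

Bootstrap SE is the standard deviation of the 8 replicate 10% trimmed means.
Mean of replicates: (6.114 + 6.178 + 6.308 + 6.671 + 6.397 + 6.121 + 6.573 + 6.561) / 8 = 50.9230 / 8 = 6.3654
Sum of squared deviations: (−0.2514)² + (−0.1874)² + (−0.0574)² + (+0.3056)² + (+0.0316)² + (−0.2444)² + (+0.2076)² + (+0.1956)² = 0.3371
Variance = 0.3371 / 8 = 0.0421
SE* = √0.0421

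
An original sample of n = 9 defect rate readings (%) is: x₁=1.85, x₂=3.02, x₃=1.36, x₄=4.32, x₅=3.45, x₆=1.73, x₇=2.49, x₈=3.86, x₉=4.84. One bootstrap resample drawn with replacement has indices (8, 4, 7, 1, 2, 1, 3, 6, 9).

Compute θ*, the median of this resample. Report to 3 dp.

Resample values: 3.86, 4.32, 2.49, 1.85, 3.02, 1.85, 1.36, 1.73, 4.84.
Sorted: 1.36, 1.73, 1.85, 1.85, 2.49, 3.02, 3.86, 4.32, 4.84
Median = middle value = 2.490

θ* = 2.490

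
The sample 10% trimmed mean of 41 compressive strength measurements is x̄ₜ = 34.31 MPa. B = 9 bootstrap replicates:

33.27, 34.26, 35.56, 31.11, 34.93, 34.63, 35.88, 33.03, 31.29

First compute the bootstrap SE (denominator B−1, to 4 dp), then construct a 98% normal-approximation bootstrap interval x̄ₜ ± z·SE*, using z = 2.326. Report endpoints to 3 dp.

Mean of replicates = 33.7733; sum of squared deviations = 24.0050; SE* = √(24.0050/8) = 1.7322
Margin = 2.326 × 1.7322 = 4.0291
Interval: 34.31 ± 4.0291

(30.281, 38.339)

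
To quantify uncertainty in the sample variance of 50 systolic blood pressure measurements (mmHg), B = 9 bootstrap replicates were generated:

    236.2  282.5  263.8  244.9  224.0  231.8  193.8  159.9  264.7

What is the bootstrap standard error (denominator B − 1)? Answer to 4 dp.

Bootstrap SE is the standard deviation of the 9 replicate variances.
Mean of replicates: (236.2 + 282.5 + 263.8 + 244.9 + 224.0 + 231.8 + 193.8 + 159.9 + 264.7) / 9 = 2101.60000 / 9 = 233.51111
Sum of squared deviations: (+2.68889)² + (+48.98889)² + (+30.28889)² + (+11.38889)² + (−9.51111)² + (−1.71111)² + (−39.71111)² + (−73.61111)² + (+31.18889)² = 11515.96889
Variance = 11515.96889 / 8 = 1439.49611
SE* = √1439.49611

SE* = 37.9407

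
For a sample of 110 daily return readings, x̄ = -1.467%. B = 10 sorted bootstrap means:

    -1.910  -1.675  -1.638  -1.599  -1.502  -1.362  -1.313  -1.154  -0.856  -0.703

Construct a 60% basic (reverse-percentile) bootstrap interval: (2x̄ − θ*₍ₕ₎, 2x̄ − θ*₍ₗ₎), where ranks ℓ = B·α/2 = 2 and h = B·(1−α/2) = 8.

Percentile endpoints at ranks 2 and 8: θ*₍2₎ = -1.675, θ*₍8₎ = -1.154.
Basic interval reflects these around x̄:
  lower = 2 × -1.467 − -1.154 = -1.780
  upper = 2 × -1.467 − -1.675 = -1.259

(-1.780, -1.259)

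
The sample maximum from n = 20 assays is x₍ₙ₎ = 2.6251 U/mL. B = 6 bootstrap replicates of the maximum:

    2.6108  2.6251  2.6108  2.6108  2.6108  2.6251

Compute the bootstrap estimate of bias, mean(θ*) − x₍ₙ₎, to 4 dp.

mean(θ*) = (2.6108 + 2.6251 + 2.6108 + 2.6108 + 2.6108 + 2.6251) / 6 = 2.61557
bias = 2.61557 − 2.6251

bias = −0.0095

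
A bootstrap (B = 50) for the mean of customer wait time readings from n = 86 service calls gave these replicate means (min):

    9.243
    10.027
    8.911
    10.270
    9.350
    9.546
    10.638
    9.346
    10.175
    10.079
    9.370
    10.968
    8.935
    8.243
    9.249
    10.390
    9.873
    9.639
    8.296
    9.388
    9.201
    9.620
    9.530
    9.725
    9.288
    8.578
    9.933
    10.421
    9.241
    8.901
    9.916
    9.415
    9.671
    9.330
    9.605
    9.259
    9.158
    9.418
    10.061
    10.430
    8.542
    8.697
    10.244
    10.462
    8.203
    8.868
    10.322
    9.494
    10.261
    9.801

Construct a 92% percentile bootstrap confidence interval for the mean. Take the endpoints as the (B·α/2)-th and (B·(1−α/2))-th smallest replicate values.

(8.243, 10.462)

Sorted replicates: 8.203, 8.243, 8.296, 8.542, 8.578, 8.697, 8.868, 8.901, 8.911, 8.935, 9.158, 9.201, 9.241, 9.243, 9.249, 9.259, 9.288, 9.330, 9.346, 9.350, 9.370, 9.388, 9.415, 9.418, 9.494, 9.530, 9.546, 9.605, 9.620, 9.639, 9.671, 9.725, 9.801, 9.873, 9.916, 9.933, 10.027, 10.061, 10.079, 10.175, 10.244, 10.261, 10.270, 10.322, 10.390, 10.421, 10.430, 10.462, 10.638, 10.968
α = 0.08; lower rank = 50 × 0.040 = 2; upper rank = 50 × 0.960 = 48.
The 2nd smallest replicate is 8.243; the 48th is 10.462.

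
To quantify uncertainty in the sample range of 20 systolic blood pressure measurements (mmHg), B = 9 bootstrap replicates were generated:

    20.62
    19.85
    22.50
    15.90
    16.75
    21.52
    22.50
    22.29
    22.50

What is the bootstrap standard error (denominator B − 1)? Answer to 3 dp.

SE* = 2.547

Bootstrap SE is the standard deviation of the 9 replicate ranges.
Mean of replicates: (20.62 + 19.85 + 22.50 + 15.90 + 16.75 + 21.52 + 22.50 + 22.29 + 22.50) / 9 = 184.4300 / 9 = 20.4922
Sum of squared deviations: (+0.1278)² + (−0.6422)² + (+2.0078)² + (−4.5922)² + (−3.7422)² + (+1.0278)² + (+2.0078)² + (+1.7978)² + (+2.0078)² = 51.9034
Variance = 51.9034 / 8 = 6.4879
SE* = √6.4879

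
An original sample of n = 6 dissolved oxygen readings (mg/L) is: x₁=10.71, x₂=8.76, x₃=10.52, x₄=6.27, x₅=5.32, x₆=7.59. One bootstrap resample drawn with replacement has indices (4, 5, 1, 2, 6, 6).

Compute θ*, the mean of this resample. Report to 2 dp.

θ* = 7.71

Resample values: 6.27, 5.32, 10.71, 8.76, 7.59, 7.59.
Mean = (6.27 + 5.32 + 10.71 + 8.76 + 7.59 + 7.59) / 6 = 46.240 / 6 = 7.71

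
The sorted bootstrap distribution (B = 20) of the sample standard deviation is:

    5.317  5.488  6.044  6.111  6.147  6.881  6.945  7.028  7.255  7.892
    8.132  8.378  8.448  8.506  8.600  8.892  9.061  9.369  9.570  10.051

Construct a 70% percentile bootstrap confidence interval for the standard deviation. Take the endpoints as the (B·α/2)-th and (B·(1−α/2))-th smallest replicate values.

(6.044, 9.061)

α = 0.30; lower rank = 20 × 0.150 = 3; upper rank = 20 × 0.850 = 17.
The 3rd smallest replicate is 6.044; the 17th is 9.061.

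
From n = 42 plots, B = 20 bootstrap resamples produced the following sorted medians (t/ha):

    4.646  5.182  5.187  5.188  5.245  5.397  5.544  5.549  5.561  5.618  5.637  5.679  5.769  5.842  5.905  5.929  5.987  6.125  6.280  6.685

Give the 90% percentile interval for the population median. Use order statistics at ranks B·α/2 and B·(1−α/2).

α = 0.10; lower rank = 20 × 0.050 = 1; upper rank = 20 × 0.950 = 19.
The 1st smallest replicate is 4.646; the 19th is 6.280.

(4.646, 6.280)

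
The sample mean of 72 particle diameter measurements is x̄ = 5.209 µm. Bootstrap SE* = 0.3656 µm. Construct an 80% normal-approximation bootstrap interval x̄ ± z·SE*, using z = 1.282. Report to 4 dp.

(4.7403, 5.6777)

Margin = 1.282 × 0.3656 = 0.46870
Interval: 5.209 ± 0.46870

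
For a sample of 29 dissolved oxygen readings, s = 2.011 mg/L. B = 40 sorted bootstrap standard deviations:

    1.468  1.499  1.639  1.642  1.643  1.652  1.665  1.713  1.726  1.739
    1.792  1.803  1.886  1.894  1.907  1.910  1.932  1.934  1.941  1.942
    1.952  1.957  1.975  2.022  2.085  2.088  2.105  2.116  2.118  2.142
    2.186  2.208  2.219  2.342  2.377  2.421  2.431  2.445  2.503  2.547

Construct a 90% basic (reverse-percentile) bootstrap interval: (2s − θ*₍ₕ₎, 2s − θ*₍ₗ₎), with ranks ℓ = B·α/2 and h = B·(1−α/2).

Percentile endpoints at ranks 2 and 38: θ*₍2₎ = 1.499, θ*₍38₎ = 2.445.
Basic interval reflects these around s:
  lower = 2 × 2.011 − 2.445 = 1.577
  upper = 2 × 2.011 − 1.499 = 2.523

(1.577, 2.523)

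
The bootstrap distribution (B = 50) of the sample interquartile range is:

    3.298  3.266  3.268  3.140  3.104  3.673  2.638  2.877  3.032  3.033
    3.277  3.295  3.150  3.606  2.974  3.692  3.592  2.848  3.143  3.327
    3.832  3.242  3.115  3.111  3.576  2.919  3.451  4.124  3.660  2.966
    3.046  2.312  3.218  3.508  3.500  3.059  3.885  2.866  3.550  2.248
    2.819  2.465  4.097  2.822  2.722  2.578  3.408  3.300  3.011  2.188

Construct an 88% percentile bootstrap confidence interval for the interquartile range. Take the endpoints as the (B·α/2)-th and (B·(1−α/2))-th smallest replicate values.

Sorted replicates: 2.188, 2.248, 2.312, 2.465, 2.578, 2.638, 2.722, 2.819, 2.822, 2.848, 2.866, 2.877, 2.919, 2.966, 2.974, 3.011, 3.032, 3.033, 3.046, 3.059, 3.104, 3.111, 3.115, 3.140, 3.143, 3.150, 3.218, 3.242, 3.266, 3.268, 3.277, 3.295, 3.298, 3.300, 3.327, 3.408, 3.451, 3.500, 3.508, 3.550, 3.576, 3.592, 3.606, 3.660, 3.673, 3.692, 3.832, 3.885, 4.097, 4.124
α = 0.12; lower rank = 50 × 0.060 = 3; upper rank = 50 × 0.940 = 47.
The 3rd smallest replicate is 2.312; the 47th is 3.832.

(2.312, 3.832)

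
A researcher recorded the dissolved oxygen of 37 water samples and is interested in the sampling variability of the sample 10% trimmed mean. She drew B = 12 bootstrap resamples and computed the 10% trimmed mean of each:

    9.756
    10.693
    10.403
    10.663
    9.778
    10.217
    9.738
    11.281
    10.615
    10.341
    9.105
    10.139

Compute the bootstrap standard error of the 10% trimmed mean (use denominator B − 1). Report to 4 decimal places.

SE* = 0.5754

Bootstrap SE is the standard deviation of the 12 replicate 10% trimmed means.
Mean of replicates: (9.756 + 10.693 + 10.403 + 10.663 + 9.778 + 10.217 + 9.738 + 11.281 + 10.615 + 10.341 + 9.105 + 10.139) / 12 = 122.72900 / 12 = 10.22742
Sum of squared deviations: (−0.47142)² + (+0.46558)² + (+0.17558)² + (+0.43558)² + (−0.44942)² + (−0.01042)² + (−0.48942)² + (+1.05358)² + (+0.38758)² + (+0.11358)² + (−1.12242)² + (−0.08842)² = 3.64197
Variance = 3.64197 / 11 = 0.33109
SE* = √0.33109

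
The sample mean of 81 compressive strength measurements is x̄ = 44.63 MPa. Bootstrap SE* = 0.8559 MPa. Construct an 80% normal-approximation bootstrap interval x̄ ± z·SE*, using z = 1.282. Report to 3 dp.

Margin = 1.282 × 0.8559 = 1.0973
Interval: 44.63 ± 1.0973

(43.533, 45.727)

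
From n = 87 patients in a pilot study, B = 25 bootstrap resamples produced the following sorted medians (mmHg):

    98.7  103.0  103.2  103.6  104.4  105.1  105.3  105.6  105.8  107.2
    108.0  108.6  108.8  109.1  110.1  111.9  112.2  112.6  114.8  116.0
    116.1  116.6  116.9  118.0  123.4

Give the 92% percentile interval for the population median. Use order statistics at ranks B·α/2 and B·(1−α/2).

(98.7, 118.0)

α = 0.08; lower rank = 25 × 0.040 = 1; upper rank = 25 × 0.960 = 24.
The 1st smallest replicate is 98.7; the 24th is 118.0.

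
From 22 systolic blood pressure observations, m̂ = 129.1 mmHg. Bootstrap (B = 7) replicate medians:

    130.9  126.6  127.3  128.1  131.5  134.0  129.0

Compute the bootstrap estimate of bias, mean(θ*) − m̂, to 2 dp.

mean(θ*) = (130.9 + 126.6 + 127.3 + 128.1 + 131.5 + 134.0 + 129.0) / 7 = 129.629
bias = 129.629 − 129.1

bias = +0.53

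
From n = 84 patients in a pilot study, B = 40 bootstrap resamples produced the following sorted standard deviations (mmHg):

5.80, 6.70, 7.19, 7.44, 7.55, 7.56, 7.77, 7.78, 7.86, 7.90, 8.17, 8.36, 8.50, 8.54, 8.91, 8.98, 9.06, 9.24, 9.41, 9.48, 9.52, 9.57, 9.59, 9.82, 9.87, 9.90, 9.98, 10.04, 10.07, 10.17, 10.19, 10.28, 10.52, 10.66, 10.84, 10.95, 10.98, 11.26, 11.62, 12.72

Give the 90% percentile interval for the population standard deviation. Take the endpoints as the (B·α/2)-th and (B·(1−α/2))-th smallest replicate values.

α = 0.10; lower rank = 40 × 0.050 = 2; upper rank = 40 × 0.950 = 38.
The 2nd smallest replicate is 6.70; the 38th is 11.26.

(6.70, 11.26)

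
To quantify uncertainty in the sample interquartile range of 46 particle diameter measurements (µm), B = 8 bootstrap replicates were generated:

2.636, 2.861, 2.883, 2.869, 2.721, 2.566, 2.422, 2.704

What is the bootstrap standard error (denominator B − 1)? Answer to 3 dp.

SE* = 0.164

Bootstrap SE is the standard deviation of the 8 replicate interquartile ranges.
Mean of replicates: (2.636 + 2.861 + 2.883 + 2.869 + 2.721 + 2.566 + 2.422 + 2.704) / 8 = 21.6620 / 8 = 2.7077
Sum of squared deviations: (−0.0717)² + (+0.1533)² + (+0.1753)² + (+0.1613)² + (+0.0133)² + (−0.1418)² + (−0.2857)² + (−0.0037)² = 0.1873
Variance = 0.1873 / 7 = 0.0268
SE* = √0.0268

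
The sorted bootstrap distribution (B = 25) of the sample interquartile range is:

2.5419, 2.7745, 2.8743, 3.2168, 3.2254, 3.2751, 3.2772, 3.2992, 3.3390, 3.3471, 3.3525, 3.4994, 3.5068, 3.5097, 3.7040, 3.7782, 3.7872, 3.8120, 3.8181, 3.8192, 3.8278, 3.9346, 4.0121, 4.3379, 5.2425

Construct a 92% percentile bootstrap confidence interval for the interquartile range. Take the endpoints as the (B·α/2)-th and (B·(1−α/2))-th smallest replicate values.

α = 0.08; lower rank = 25 × 0.040 = 1; upper rank = 25 × 0.960 = 24.
The 1st smallest replicate is 2.5419; the 24th is 4.3379.

(2.5419, 4.3379)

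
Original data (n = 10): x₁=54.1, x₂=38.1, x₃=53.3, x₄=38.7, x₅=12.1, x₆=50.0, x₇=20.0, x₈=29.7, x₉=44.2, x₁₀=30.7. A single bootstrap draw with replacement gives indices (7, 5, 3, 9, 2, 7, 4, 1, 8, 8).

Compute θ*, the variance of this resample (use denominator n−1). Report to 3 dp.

θ* = 203.114

Resample values: 20.0, 12.1, 53.3, 44.2, 38.1, 20.0, 38.7, 54.1, 29.7, 29.7.
Mean = 33.9900; sum of squared deviations = 1828.0290
s² = 1828.0290 / 9 = 203.1143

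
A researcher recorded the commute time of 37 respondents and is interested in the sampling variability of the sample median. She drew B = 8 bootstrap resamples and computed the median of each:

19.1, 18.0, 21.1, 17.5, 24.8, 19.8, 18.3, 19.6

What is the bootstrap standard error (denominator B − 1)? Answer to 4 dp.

SE* = 2.3298

Bootstrap SE is the standard deviation of the 8 replicate medians.
Mean of replicates: (19.1 + 18.0 + 21.1 + 17.5 + 24.8 + 19.8 + 18.3 + 19.6) / 8 = 158.20000 / 8 = 19.77500
Sum of squared deviations: (−0.67500)² + (−1.77500)² + (+1.32500)² + (−2.27500)² + (+5.02500)² + (+0.02500)² + (−1.47500)² + (−0.17500)² = 37.99500
Variance = 37.99500 / 7 = 5.42786
SE* = √5.42786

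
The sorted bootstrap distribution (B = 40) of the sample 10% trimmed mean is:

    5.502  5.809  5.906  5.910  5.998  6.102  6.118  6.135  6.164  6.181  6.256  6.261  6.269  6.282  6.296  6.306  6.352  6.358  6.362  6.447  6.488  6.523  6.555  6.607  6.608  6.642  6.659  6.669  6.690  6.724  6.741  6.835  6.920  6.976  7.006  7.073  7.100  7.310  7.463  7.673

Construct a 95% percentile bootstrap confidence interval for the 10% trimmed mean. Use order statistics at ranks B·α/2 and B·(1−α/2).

(5.502, 7.463)

α = 0.05; lower rank = 40 × 0.025 = 1; upper rank = 40 × 0.975 = 39.
The 1st smallest replicate is 5.502; the 39th is 7.463.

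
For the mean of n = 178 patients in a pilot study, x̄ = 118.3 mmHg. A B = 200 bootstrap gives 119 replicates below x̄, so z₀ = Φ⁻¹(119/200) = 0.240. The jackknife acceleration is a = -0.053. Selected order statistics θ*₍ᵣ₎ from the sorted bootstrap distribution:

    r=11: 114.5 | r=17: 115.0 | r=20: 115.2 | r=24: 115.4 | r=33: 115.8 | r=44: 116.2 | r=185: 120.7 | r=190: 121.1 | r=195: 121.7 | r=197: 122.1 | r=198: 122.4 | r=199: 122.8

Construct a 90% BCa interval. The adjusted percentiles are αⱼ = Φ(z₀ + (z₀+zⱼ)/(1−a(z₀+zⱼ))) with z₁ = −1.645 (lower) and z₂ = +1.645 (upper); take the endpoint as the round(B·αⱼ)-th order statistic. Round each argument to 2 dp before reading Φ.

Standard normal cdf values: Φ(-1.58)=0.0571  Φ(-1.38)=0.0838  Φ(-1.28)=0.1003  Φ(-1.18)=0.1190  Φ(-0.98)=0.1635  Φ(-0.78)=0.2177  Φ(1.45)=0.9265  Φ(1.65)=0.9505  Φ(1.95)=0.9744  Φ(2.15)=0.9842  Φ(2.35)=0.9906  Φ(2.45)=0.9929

(115.2, 121.7)

Lower: z₀ + z₁ = 0.240 + (-1.645) = -1.405; 1 − a(z₀+z₁) = 1 − (-0.053)(-1.405) = 0.9255; argument = 0.240 + (-1.405)/0.9255 = -1.2780 → -1.28.
α₁ = Φ(-1.28) = 0.1003; rank = round(200 × 0.1003) = 20; θ*₍20₎ = 115.2.
Upper: z₀ + z₂ = 1.885; 1 − a(z₀+z₂) = 1.0999; argument = 1.9538 → 1.95; α₂ = 0.9744; rank = 195; θ*₍195₎ = 121.7.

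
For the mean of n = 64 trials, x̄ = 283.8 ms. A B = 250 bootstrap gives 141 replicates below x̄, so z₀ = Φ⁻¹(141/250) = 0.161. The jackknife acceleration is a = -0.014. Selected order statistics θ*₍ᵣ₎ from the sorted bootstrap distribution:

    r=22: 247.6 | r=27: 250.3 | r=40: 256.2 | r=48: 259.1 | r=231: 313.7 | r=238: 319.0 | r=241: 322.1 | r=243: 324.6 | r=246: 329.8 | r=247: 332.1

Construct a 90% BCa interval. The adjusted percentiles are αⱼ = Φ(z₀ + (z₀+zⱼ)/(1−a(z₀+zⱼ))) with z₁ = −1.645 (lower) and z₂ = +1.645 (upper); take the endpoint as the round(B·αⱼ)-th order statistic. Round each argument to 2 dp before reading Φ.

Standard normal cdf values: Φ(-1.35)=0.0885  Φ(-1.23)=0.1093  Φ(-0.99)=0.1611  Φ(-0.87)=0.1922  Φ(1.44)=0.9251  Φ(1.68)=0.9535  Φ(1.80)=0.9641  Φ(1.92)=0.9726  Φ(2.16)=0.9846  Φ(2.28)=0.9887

(247.6, 324.6)

Lower: z₀ + z₁ = 0.161 + (-1.645) = -1.484; 1 − a(z₀+z₁) = 1 − (-0.014)(-1.484) = 0.9792; argument = 0.161 + (-1.484)/0.9792 = -1.3545 → -1.35.
α₁ = Φ(-1.35) = 0.0885; rank = round(250 × 0.0885) = 22; θ*₍22₎ = 247.6.
Upper: z₀ + z₂ = 1.806; 1 − a(z₀+z₂) = 1.0253; argument = 1.9225 → 1.92; α₂ = 0.9726; rank = 243; θ*₍243₎ = 324.6.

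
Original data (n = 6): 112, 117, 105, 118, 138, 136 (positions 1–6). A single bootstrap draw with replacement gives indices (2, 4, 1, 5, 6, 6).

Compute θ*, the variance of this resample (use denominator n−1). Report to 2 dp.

Resample values: 117, 118, 112, 138, 136, 136.
Mean = 126.1667; sum of squared deviations = 684.8333
s² = 684.8333 / 5 = 136.9667

θ* = 136.97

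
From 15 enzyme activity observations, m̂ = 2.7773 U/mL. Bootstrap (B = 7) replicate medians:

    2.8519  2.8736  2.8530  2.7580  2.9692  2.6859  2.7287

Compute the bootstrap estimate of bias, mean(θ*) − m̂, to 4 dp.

bias = +0.0399

mean(θ*) = (2.8519 + 2.8736 + 2.8530 + 2.7580 + 2.9692 + 2.6859 + 2.7287) / 7 = 2.81719
bias = 2.81719 − 2.7773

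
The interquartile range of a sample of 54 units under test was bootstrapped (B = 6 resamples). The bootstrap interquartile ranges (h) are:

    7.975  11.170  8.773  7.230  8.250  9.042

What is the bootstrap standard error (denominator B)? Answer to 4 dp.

Bootstrap SE is the standard deviation of the 6 replicate interquartile ranges.
Mean of replicates: (7.975 + 11.170 + 8.773 + 7.230 + 8.250 + 9.042) / 6 = 52.44000 / 6 = 8.74000
Sum of squared deviations: (−0.76500)² + (+2.43000)² + (+0.03300)² + (−1.51000)² + (−0.49000)² + (+0.30200)² = 9.10262
Variance = 9.10262 / 6 = 1.51710
SE* = √1.51710

SE* = 1.2317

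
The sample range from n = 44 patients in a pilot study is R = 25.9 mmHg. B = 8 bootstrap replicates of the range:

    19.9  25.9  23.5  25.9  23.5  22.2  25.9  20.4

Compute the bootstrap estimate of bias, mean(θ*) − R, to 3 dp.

bias = −2.500

mean(θ*) = (19.9 + 25.9 + 23.5 + 25.9 + 23.5 + 22.2 + 25.9 + 20.4) / 8 = 23.4000
bias = 23.4000 − 25.9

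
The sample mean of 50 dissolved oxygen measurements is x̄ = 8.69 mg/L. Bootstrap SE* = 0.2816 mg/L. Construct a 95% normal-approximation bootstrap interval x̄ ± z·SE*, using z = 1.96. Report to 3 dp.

Margin = 1.96 × 0.2816 = 0.5519
Interval: 8.69 ± 0.5519

(8.138, 9.242)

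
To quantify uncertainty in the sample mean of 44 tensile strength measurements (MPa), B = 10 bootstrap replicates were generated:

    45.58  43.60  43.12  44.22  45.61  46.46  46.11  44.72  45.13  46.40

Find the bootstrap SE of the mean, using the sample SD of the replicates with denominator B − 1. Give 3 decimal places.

SE* = 1.161

Bootstrap SE is the standard deviation of the 10 replicate means.
Mean of replicates: (45.58 + 43.60 + 43.12 + 44.22 + 45.61 + 46.46 + 46.11 + 44.72 + 45.13 + 46.40) / 10 = 450.9500 / 10 = 45.0950
Sum of squared deviations: (+0.4850)² + (−1.4950)² + (−1.9750)² + (−0.8750)² + (+0.5150)² + (+1.3650)² + (+1.0150)² + (−0.3750)² + (+0.0350)² + (+1.3050)² = 12.1401
Variance = 12.1401 / 9 = 1.3489
SE* = √1.3489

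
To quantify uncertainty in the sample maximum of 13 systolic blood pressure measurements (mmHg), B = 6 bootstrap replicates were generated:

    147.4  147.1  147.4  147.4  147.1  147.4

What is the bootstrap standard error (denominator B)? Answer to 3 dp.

SE* = 0.141

Bootstrap SE is the standard deviation of the 6 replicate maximums.
Mean of replicates: (147.4 + 147.1 + 147.4 + 147.4 + 147.1 + 147.4) / 6 = 883.8000 / 6 = 147.3000
Sum of squared deviations: (+0.1000)² + (−0.2000)² + (+0.1000)² + (+0.1000)² + (−0.2000)² + (+0.1000)² = 0.1200
Variance = 0.1200 / 6 = 0.0200
SE* = √0.0200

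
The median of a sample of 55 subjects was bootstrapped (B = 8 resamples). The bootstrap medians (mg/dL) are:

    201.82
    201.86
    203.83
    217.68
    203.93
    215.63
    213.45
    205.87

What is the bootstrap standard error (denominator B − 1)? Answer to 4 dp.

Bootstrap SE is the standard deviation of the 8 replicate medians.
Mean of replicates: (201.82 + 201.86 + 203.83 + 217.68 + 203.93 + 215.63 + 213.45 + 205.87) / 8 = 1664.07000 / 8 = 208.00875
Sum of squared deviations: (−6.18875)² + (−6.14875)² + (−4.17875)² + (+9.67125)² + (−4.07875)² + (+7.62125)² + (+5.44125)² + (−2.13875)² = 296.00389
Variance = 296.00389 / 7 = 42.28627
SE* = √42.28627

SE* = 6.5028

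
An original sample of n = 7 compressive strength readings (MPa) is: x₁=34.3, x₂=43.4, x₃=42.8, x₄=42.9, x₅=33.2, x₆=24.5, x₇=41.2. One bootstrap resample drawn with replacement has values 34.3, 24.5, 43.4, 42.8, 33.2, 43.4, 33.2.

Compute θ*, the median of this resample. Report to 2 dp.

θ* = 34.30

Sorted: 24.5, 33.2, 33.2, 34.3, 42.8, 43.4, 43.4
Median = middle value = 34.30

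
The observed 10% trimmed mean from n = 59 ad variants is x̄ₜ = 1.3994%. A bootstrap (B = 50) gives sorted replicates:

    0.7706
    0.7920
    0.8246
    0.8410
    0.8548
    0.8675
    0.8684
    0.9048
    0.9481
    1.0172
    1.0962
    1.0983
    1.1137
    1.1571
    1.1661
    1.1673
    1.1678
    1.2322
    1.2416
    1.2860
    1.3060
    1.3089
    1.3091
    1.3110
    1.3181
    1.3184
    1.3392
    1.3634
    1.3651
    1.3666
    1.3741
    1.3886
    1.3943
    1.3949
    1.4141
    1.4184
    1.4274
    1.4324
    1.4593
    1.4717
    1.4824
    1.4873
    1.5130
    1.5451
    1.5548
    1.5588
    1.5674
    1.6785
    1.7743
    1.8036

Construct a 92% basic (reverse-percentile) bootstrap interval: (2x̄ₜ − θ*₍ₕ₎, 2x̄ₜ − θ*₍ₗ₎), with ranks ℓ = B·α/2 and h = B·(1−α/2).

Percentile endpoints at ranks 2 and 48: θ*₍2₎ = 0.7920, θ*₍48₎ = 1.6785.
Basic interval reflects these around x̄ₜ:
  lower = 2 × 1.3994 − 1.6785 = 1.1203
  upper = 2 × 1.3994 − 0.7920 = 2.0068

(1.1203, 2.0068)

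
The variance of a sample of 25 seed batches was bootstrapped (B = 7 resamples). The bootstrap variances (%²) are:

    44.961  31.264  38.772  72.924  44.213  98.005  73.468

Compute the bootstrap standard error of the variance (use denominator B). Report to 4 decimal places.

SE* = 22.3805

Bootstrap SE is the standard deviation of the 7 replicate variances.
Mean of replicates: (44.961 + 31.264 + 38.772 + 72.924 + 44.213 + 98.005 + 73.468) / 7 = 403.60700 / 7 = 57.65814
Sum of squared deviations: (−12.69714)² + (−26.39414)² + (−18.88614)² + (+15.26586)² + (−13.44514)² + (+40.34686)² + (+15.80986)² = 3506.19333
Variance = 3506.19333 / 7 = 500.88476
SE* = √500.88476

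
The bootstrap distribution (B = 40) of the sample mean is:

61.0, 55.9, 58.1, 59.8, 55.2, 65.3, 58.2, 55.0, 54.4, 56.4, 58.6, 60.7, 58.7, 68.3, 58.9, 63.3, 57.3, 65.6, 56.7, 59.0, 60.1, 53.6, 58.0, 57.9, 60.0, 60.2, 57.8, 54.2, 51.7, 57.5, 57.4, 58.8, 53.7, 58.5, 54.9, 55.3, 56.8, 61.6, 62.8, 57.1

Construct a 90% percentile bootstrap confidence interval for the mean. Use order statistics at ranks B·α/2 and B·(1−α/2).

Sorted replicates: 51.7, 53.6, 53.7, 54.2, 54.4, 54.9, 55.0, 55.2, 55.3, 55.9, 56.4, 56.7, 56.8, 57.1, 57.3, 57.4, 57.5, 57.8, 57.9, 58.0, 58.1, 58.2, 58.5, 58.6, 58.7, 58.8, 58.9, 59.0, 59.8, 60.0, 60.1, 60.2, 60.7, 61.0, 61.6, 62.8, 63.3, 65.3, 65.6, 68.3
α = 0.10; lower rank = 40 × 0.050 = 2; upper rank = 40 × 0.950 = 38.
The 2nd smallest replicate is 53.6; the 38th is 65.3.

(53.6, 65.3)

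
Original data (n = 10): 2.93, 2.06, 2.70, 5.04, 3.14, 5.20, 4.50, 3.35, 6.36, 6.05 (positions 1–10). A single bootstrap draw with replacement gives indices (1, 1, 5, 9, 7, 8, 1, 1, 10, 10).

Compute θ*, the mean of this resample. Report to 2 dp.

θ* = 4.12

Resample values: 2.93, 2.93, 3.14, 6.36, 4.50, 3.35, 2.93, 2.93, 6.05, 6.05.
Mean = (2.93 + 2.93 + 3.14 + 6.36 + 4.50 + 3.35 + 2.93 + 2.93 + 6.05 + 6.05) / 10 = 41.170 / 10 = 4.12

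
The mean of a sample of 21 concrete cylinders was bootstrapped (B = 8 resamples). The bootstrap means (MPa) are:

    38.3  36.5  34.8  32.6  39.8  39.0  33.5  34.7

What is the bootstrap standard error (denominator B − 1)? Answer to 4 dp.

Bootstrap SE is the standard deviation of the 8 replicate means.
Mean of replicates: (38.3 + 36.5 + 34.8 + 32.6 + 39.8 + 39.0 + 33.5 + 34.7) / 8 = 289.20000 / 8 = 36.15000
Sum of squared deviations: (+2.15000)² + (+0.35000)² + (−1.35000)² + (−3.55000)² + (+3.65000)² + (+2.85000)² + (−2.65000)² + (−1.45000)² = 49.74000
Variance = 49.74000 / 7 = 7.10571
SE* = √7.10571

SE* = 2.6657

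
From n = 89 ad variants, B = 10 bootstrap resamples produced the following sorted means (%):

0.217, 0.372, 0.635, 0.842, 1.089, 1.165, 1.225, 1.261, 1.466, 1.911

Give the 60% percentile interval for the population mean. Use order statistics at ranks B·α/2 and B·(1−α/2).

α = 0.40; lower rank = 10 × 0.200 = 2; upper rank = 10 × 0.800 = 8.
The 2nd smallest replicate is 0.372; the 8th is 1.261.

(0.372, 1.261)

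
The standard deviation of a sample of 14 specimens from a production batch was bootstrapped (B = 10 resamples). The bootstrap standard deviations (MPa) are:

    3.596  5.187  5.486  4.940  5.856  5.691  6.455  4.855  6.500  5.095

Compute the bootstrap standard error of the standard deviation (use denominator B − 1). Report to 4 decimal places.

Bootstrap SE is the standard deviation of the 10 replicate standard deviations.
Mean of replicates: (3.596 + 5.187 + 5.486 + 4.940 + 5.856 + 5.691 + 6.455 + 4.855 + 6.500 + 5.095) / 10 = 53.66100 / 10 = 5.36610
Sum of squared deviations: (−1.77010)² + (−0.17910)² + (+0.11990)² + (−0.42610)² + (+0.48990)² + (+0.32490)² + (+1.08890)² + (−0.51110)² + (+1.13390)² + (−0.27110)² = 6.51298
Variance = 6.51298 / 9 = 0.72366
SE* = √0.72366

SE* = 0.8507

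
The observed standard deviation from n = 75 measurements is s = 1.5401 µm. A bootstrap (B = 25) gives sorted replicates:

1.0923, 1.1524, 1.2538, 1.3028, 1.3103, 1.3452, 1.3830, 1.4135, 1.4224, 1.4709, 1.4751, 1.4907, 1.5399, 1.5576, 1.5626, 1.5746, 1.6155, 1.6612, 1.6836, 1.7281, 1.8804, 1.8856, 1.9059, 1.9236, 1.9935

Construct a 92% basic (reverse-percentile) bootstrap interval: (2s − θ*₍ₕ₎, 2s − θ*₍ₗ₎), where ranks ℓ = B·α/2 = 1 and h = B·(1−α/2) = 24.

Percentile endpoints at ranks 1 and 24: θ*₍1₎ = 1.0923, θ*₍24₎ = 1.9236.
Basic interval reflects these around s:
  lower = 2 × 1.5401 − 1.9236 = 1.1566
  upper = 2 × 1.5401 − 1.0923 = 1.9879

(1.1566, 1.9879)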